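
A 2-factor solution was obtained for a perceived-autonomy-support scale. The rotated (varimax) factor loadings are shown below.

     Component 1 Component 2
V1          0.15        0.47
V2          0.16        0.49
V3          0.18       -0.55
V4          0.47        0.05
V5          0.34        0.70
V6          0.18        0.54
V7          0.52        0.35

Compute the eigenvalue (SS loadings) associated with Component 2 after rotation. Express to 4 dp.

1.6701

SS loadings for Component 2 = 0.47² + 0.49² + (-0.55)² + 0.05² + 0.70² + 0.54² + 0.35² = 0.2209 + 0.2401 + 0.3025 + 0.0025 + 0.4900 + 0.2916 + 0.1225 = 1.6701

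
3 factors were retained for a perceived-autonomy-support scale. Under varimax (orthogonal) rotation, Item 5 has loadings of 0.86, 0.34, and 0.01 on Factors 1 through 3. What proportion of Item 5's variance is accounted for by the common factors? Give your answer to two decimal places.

h² = 0.86² + 0.34² + 0.01² = 0.7396 + 0.1156 + 0.0001 = 0.8553

0.86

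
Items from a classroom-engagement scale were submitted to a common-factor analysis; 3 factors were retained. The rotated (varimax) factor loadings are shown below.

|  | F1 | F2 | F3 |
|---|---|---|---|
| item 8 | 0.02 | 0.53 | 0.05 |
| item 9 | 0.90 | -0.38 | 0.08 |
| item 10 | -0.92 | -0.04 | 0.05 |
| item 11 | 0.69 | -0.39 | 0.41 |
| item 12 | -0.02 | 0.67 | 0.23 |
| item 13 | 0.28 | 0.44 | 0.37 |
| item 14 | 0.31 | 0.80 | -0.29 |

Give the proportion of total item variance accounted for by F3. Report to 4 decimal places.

0.0648

SS loadings for F3 = 0.05² + 0.08² + 0.05² + 0.41² + 0.23² + 0.37² + (-0.29)² = 0.4534
Proportion of variance = 0.4534 / 7 = 0.0648.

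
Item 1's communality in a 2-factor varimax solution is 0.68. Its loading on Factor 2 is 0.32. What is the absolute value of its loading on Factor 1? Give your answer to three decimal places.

0.760

Under orthogonal rotation h² = Σλ², so λ_Factor 1² = h² − (0.1024) = 0.68 − 0.1024 = 0.5776.
|λ| = √0.5776 = 0.7600.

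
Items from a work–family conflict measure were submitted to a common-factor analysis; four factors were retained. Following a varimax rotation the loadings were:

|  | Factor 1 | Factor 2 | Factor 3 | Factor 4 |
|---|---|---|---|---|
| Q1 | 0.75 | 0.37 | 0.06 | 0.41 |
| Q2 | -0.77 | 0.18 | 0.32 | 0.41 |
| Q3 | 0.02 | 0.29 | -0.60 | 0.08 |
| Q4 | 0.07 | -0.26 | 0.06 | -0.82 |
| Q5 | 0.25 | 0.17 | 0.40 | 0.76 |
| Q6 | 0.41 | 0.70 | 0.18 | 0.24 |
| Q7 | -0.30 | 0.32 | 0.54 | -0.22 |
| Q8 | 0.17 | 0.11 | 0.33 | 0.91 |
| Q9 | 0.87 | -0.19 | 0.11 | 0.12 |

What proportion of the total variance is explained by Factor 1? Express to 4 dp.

SS loadings for Factor 1 = 0.75² + (-0.77)² + 0.02² + 0.07² + 0.25² + 0.41² + (-0.30)² + 0.17² + 0.87² = 2.2671
Proportion of variance = 2.2671 / 9 = 0.2519.

0.2519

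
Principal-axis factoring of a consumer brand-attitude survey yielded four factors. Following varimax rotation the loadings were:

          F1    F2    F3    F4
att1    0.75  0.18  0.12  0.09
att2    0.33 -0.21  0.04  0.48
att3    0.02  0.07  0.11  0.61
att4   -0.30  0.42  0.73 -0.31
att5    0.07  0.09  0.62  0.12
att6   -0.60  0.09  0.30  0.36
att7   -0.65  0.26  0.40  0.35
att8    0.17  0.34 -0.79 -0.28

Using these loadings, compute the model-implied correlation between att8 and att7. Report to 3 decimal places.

r̂ = Σ λ_i·λ_j across factors = (0.17)(-0.65) + (0.34)(0.26) + (-0.79)(0.40) + (-0.28)(0.35)
  = -0.1105 +0.0884 -0.3160 -0.0980 = -0.4361

-0.436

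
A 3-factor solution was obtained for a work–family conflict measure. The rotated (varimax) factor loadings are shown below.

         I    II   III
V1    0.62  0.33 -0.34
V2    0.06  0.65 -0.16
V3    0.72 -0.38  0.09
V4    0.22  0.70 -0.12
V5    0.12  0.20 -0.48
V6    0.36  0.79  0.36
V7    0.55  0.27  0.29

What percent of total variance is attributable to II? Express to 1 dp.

27.2%

SS loadings for II = 0.33² + 0.65² + (-0.38)² + 0.70² + 0.20² + 0.79² + 0.27² = 1.9028
With 7 standardized items, total variance = 7. Proportion = 1.9028/7 = 0.2718 → 27.18%.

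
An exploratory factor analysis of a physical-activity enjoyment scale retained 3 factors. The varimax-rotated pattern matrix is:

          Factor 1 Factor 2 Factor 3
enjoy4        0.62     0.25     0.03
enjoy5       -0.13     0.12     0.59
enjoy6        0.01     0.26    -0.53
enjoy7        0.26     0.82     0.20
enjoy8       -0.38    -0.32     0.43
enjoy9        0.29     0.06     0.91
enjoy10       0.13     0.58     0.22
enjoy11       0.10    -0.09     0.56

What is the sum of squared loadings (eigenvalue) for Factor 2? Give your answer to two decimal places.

SS loadings for Factor 2 = 0.25² + 0.12² + 0.26² + 0.82² + (-0.32)² + 0.06² + 0.58² + (-0.09)² = 0.0625 + 0.0144 + 0.0676 + 0.6724 + 0.1024 + 0.0036 + 0.3364 + 0.0081 = 1.2674

1.27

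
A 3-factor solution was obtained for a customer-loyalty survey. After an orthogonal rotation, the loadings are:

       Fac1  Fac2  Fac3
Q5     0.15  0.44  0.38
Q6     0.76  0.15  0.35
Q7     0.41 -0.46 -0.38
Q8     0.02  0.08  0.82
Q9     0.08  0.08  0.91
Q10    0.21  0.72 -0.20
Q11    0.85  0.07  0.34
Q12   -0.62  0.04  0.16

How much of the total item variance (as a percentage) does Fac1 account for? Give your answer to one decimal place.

24.1%

SS loadings for Fac1 = 0.15² + 0.76² + 0.41² + 0.02² + 0.08² + 0.21² + 0.85² + (-0.62)² = 1.9260
With 8 standardized items, total variance = 8. Proportion = 1.9260/8 = 0.2407 → 24.07%.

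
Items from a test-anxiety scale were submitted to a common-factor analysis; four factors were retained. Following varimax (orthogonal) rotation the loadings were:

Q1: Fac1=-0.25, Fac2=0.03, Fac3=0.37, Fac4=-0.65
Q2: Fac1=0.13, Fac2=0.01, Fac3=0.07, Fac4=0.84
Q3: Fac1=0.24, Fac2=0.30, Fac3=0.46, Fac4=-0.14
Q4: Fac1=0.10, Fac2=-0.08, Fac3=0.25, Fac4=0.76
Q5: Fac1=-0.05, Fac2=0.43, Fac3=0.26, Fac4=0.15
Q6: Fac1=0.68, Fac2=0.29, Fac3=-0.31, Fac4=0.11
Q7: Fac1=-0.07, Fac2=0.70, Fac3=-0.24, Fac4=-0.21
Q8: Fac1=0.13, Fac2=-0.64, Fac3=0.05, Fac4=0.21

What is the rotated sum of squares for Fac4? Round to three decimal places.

1.848

SS loadings for Fac4 = (-0.65)² + 0.84² + (-0.14)² + 0.76² + 0.15² + 0.11² + (-0.21)² + 0.21² = 0.4225 + 0.7056 + 0.0196 + 0.5776 + 0.0225 + 0.0121 + 0.0441 + 0.0441 = 1.8481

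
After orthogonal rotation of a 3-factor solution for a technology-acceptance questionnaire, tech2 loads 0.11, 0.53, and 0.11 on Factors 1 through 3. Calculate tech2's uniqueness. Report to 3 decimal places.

0.695

h² = 0.11² + 0.53² + 0.11² = 0.0121 + 0.2809 + 0.0121 = 0.3051
Uniqueness u² = 1 − h² = 1 − 0.3051 = 0.6949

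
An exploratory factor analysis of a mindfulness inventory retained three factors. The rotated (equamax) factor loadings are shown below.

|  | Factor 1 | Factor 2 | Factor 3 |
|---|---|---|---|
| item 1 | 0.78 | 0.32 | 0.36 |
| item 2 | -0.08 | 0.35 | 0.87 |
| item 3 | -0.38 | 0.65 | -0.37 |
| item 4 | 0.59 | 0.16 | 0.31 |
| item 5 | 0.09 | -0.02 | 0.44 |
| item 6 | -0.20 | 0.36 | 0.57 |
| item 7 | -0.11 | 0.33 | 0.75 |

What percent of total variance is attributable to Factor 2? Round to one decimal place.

13.0%

SS loadings for Factor 2 = 0.32² + 0.35² + 0.65² + 0.16² + (-0.02)² + 0.36² + 0.33² = 0.9119
With 7 standardized items, total variance = 7. Proportion = 0.9119/7 = 0.1303 → 13.03%.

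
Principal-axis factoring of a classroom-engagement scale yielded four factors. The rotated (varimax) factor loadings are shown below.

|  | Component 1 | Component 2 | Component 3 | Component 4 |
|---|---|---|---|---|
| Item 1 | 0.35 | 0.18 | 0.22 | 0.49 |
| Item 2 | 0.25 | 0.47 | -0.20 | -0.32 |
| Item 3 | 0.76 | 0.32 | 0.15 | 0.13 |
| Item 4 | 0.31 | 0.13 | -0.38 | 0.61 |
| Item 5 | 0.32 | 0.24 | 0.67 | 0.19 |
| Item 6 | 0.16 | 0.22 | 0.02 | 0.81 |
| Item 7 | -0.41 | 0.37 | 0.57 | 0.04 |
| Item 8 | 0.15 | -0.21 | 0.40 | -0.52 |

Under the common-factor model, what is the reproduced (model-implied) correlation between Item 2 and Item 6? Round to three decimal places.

r̂ = Σ λ_i·λ_j across factors = (0.25)(0.16) + (0.47)(0.22) + (-0.20)(0.02) + (-0.32)(0.81)
  = +0.0400 +0.1034 -0.0040 -0.2592 = -0.1198

-0.120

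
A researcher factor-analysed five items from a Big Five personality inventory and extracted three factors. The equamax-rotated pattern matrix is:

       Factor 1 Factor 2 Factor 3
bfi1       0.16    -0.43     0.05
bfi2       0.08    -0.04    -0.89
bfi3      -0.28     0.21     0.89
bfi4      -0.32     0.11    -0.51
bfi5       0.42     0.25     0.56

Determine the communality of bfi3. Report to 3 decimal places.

0.915

h² = (-0.28)² + 0.21² + 0.89² = 0.0784 + 0.0441 + 0.7921 = 0.9146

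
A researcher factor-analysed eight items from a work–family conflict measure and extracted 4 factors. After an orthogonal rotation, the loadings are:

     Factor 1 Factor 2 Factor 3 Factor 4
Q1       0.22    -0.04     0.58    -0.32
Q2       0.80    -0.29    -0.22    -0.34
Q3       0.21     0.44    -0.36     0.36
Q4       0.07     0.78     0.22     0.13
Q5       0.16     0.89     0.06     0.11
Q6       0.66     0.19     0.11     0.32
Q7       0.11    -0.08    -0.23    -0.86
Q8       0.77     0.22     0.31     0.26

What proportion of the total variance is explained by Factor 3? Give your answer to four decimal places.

0.0909

SS loadings for Factor 3 = 0.58² + (-0.22)² + (-0.36)² + 0.22² + 0.06² + 0.11² + (-0.23)² + 0.31² = 0.7275
Proportion of variance = 0.7275 / 8 = 0.0909.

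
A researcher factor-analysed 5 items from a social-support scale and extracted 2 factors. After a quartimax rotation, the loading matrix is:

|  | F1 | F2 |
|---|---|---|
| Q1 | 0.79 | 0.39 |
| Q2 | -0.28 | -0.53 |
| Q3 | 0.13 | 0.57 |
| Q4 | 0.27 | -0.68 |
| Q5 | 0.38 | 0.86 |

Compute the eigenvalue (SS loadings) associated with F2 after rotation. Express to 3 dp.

1.960

SS loadings for F2 = 0.39² + (-0.53)² + 0.57² + (-0.68)² + 0.86² = 0.1521 + 0.2809 + 0.3249 + 0.4624 + 0.7396 = 1.9599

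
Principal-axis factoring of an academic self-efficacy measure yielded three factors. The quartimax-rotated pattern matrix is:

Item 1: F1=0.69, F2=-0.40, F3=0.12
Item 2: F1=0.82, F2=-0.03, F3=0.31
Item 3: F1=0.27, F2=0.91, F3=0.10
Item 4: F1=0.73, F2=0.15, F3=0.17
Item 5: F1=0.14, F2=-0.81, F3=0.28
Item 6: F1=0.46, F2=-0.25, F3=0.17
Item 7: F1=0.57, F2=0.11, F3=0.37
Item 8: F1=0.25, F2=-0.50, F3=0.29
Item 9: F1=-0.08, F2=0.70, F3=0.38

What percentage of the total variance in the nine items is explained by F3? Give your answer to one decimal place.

SS loadings for F3 = 0.12² + 0.31² + 0.10² + 0.17² + 0.28² + 0.17² + 0.37² + 0.29² + 0.38² = 0.6221
With 9 standardized items, total variance = 9. Proportion = 0.6221/9 = 0.0691 → 6.91%.

6.9%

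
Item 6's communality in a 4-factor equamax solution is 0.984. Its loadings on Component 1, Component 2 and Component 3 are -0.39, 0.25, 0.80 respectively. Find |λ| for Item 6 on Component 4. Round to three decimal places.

0.360

Under orthogonal rotation h² = Σλ², so λ_Component 4² = h² − (0.8546) = 0.984 − 0.8546 = 0.1294.
|λ| = √0.1294 = 0.3597.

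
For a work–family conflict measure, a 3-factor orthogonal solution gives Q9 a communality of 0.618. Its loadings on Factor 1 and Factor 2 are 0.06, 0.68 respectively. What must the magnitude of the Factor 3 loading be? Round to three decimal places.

0.390

Under orthogonal rotation h² = Σλ², so λ_Factor 3² = h² − (0.4660) = 0.618 − 0.4660 = 0.1520.
|λ| = √0.1520 = 0.3899.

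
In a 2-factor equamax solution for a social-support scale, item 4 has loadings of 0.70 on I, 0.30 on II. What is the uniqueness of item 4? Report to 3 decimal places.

0.420

h² = 0.70² + 0.30² = 0.4900 + 0.0900 = 0.5800
Uniqueness u² = 1 − h² = 1 − 0.5800 = 0.4200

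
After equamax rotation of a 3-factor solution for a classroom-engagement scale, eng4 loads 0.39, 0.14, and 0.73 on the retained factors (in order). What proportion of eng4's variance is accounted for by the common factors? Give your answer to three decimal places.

0.705

h² = 0.39² + 0.14² + 0.73² = 0.1521 + 0.0196 + 0.5329 = 0.7046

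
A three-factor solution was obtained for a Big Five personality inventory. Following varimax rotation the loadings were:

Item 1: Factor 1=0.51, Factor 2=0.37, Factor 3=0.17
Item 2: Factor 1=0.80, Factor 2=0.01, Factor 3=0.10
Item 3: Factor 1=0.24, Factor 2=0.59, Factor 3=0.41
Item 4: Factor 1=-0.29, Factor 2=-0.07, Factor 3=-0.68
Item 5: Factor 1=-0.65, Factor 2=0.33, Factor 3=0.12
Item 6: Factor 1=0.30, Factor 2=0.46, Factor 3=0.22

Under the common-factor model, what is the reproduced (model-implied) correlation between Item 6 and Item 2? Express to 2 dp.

r̂ = Σ λ_i·λ_j across factors = (0.30)(0.80) + (0.46)(0.01) + (0.22)(0.10)
  = +0.2400 +0.0046 +0.0220 = 0.2666

0.27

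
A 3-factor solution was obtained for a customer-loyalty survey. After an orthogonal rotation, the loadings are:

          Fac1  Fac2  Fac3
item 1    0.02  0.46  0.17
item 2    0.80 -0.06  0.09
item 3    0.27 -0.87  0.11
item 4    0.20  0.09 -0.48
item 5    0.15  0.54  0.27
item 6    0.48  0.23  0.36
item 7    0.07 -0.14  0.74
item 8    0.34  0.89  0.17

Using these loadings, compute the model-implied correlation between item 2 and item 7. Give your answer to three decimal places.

r̂ = Σ λ_i·λ_j across factors = (0.80)(0.07) + (-0.06)(-0.14) + (0.09)(0.74)
  = +0.0560 +0.0084 +0.0666 = 0.1310

0.131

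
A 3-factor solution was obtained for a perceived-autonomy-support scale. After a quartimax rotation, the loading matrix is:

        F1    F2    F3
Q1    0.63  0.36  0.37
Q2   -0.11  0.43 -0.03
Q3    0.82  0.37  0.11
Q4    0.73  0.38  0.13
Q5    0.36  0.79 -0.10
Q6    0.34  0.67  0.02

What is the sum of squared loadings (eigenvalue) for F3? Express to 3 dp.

0.177

SS loadings for F3 = 0.37² + (-0.03)² + 0.11² + 0.13² + (-0.10)² + 0.02² = 0.1369 + 0.0009 + 0.0121 + 0.0169 + 0.0100 + 0.0004 = 0.1772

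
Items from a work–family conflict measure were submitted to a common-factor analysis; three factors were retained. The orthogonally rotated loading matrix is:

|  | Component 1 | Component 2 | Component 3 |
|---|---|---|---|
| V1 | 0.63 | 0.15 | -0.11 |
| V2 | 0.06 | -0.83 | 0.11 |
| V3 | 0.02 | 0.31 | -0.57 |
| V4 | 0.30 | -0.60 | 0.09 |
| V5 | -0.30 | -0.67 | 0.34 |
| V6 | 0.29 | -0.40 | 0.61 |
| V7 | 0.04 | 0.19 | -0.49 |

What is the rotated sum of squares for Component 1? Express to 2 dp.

0.67

SS loadings for Component 1 = 0.63² + 0.06² + 0.02² + 0.30² + (-0.30)² + 0.29² + 0.04² = 0.3969 + 0.0036 + 0.0004 + 0.0900 + 0.0900 + 0.0841 + 0.0016 = 0.6666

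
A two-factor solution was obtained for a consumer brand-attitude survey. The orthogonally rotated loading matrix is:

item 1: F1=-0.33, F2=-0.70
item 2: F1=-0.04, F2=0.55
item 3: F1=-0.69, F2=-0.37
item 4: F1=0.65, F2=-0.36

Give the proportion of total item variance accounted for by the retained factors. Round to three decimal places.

Communalities: 0.5989, 0.3041, 0.6130, 0.5521; Σh² = 2.0681.
Total variance with 4 standardized items is 4, so the solution explains 2.0681/4 = 0.5170.

0.517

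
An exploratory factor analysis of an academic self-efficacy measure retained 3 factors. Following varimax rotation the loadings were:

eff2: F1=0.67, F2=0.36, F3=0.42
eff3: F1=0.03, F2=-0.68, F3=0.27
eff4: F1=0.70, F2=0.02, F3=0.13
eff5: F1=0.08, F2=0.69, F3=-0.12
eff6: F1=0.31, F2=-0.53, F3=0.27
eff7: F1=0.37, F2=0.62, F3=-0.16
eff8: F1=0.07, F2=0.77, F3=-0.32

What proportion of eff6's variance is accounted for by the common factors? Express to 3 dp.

0.450

h² = 0.31² + (-0.53)² + 0.27² = 0.0961 + 0.2809 + 0.0729 = 0.4499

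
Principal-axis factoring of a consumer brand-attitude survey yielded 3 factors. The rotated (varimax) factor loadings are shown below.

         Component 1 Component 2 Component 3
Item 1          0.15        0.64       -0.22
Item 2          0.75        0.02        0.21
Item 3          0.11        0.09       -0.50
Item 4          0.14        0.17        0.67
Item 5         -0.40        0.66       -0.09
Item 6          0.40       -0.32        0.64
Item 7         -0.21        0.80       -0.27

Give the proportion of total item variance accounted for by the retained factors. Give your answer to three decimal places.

0.555

Communalities: 0.4805, 0.6070, 0.2702, 0.4974, 0.6037, 0.6720, 0.7570; Σh² = 3.8878.
Total variance with 7 standardized items is 7, so the solution explains 3.8878/7 = 0.5554.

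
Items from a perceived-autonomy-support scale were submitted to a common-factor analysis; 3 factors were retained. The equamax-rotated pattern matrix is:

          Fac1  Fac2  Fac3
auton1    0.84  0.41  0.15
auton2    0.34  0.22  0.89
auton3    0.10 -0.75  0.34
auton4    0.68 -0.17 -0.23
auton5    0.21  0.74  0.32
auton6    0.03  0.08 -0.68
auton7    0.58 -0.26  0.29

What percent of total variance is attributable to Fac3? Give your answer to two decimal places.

SS loadings for Fac3 = 0.15² + 0.89² + 0.34² + (-0.23)² + 0.32² + (-0.68)² + 0.29² = 1.6320
With 7 standardized items, total variance = 7. Proportion = 1.6320/7 = 0.2331 → 23.31%.

23.31%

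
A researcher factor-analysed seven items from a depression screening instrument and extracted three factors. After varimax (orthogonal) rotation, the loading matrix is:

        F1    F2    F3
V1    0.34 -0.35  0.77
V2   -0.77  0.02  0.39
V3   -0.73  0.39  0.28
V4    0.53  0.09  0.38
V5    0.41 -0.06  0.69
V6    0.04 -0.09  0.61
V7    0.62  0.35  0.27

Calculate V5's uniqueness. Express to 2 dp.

0.35

h² = 0.41² + (-0.06)² + 0.69² = 0.1681 + 0.0036 + 0.4761 = 0.6478
Uniqueness u² = 1 − h² = 1 − 0.6478 = 0.3522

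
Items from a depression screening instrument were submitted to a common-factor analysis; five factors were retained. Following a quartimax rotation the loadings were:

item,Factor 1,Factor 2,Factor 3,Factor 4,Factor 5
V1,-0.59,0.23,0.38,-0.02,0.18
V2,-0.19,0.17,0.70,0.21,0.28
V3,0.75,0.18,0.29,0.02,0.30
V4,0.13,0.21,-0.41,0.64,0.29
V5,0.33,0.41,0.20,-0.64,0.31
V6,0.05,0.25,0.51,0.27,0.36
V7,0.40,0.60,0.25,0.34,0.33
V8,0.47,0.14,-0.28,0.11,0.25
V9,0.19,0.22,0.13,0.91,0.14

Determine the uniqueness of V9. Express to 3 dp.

0.051

h² = 0.19² + 0.22² + 0.13² + 0.91² + 0.14² = 0.0361 + 0.0484 + 0.0169 + 0.8281 + 0.0196 = 0.9491
Uniqueness u² = 1 − h² = 1 − 0.9491 = 0.0509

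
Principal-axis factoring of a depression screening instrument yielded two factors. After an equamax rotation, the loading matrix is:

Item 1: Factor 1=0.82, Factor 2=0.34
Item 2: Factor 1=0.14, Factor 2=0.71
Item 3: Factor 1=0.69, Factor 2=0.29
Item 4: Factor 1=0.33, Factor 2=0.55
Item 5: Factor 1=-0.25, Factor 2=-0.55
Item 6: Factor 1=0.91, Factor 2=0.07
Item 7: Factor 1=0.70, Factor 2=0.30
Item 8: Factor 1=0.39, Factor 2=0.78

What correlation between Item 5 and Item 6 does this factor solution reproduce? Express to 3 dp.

-0.266

r̂ = Σ λ_i·λ_j across factors = (-0.25)(0.91) + (-0.55)(0.07)
  = -0.2275 -0.0385 = -0.2660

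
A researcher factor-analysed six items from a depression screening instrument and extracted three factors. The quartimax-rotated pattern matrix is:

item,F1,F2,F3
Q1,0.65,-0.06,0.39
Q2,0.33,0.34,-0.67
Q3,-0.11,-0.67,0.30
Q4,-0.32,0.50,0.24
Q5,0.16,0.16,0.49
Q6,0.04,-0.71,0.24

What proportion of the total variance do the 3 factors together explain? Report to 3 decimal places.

Communalities: 0.5782, 0.6734, 0.5510, 0.4100, 0.2913, 0.5633; Σh² = 3.0672.
Total variance with 6 standardized items is 6, so the solution explains 3.0672/6 = 0.5112.

0.511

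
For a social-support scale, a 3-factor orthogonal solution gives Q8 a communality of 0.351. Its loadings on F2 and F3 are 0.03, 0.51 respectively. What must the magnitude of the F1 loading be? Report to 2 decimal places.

0.30

Under orthogonal rotation h² = Σλ², so λ_F1² = h² − (0.2610) = 0.351 − 0.2610 = 0.0900.
|λ| = √0.0900 = 0.3000.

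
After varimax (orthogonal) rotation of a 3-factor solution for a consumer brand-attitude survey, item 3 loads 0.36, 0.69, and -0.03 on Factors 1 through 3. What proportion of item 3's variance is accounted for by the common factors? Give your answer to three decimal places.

h² = 0.36² + 0.69² + (-0.03)² = 0.1296 + 0.4761 + 0.0009 = 0.6066

0.607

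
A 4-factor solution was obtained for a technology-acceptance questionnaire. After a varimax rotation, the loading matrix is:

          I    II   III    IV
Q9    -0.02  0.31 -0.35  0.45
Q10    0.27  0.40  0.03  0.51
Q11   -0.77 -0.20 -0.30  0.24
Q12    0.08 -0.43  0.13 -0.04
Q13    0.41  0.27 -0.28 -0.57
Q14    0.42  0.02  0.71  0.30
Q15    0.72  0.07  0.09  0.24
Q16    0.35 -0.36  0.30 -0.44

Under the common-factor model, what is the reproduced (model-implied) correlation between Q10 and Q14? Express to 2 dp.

0.30

r̂ = Σ λ_i·λ_j across factors = (0.27)(0.42) + (0.40)(0.02) + (0.03)(0.71) + (0.51)(0.30)
  = +0.1134 +0.0080 +0.0213 +0.1530 = 0.2957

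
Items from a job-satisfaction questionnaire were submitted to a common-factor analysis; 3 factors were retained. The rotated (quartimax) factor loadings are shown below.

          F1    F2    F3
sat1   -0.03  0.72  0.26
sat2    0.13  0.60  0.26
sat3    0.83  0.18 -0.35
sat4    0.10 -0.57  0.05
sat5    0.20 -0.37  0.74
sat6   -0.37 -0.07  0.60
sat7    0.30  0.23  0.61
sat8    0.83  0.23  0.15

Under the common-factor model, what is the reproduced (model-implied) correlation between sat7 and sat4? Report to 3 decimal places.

r̂ = Σ λ_i·λ_j across factors = (0.30)(0.10) + (0.23)(-0.57) + (0.61)(0.05)
  = +0.0300 -0.1311 +0.0305 = -0.0706

-0.071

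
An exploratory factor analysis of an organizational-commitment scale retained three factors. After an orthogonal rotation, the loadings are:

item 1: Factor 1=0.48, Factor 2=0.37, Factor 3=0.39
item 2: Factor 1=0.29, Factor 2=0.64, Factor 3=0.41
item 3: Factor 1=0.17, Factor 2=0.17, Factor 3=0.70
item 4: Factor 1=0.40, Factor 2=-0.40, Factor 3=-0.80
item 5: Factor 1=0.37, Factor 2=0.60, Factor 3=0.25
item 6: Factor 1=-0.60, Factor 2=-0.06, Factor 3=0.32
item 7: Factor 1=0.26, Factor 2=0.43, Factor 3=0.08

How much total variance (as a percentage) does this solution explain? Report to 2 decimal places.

56.76%

Communalities: 0.5194, 0.6618, 0.5478, 0.9600, 0.5594, 0.4660, 0.2589; Σh² = 3.9733.
Total variance with 7 standardized items is 7, so the solution explains 3.9733/7 = 0.5676 = 56.76%.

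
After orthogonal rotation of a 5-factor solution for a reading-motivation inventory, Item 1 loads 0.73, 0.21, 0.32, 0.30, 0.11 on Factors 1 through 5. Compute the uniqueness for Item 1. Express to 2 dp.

0.22

h² = 0.73² + 0.21² + 0.32² + 0.30² + 0.11² = 0.5329 + 0.0441 + 0.1024 + 0.0900 + 0.0121 = 0.7815
Uniqueness u² = 1 − h² = 1 − 0.7815 = 0.2185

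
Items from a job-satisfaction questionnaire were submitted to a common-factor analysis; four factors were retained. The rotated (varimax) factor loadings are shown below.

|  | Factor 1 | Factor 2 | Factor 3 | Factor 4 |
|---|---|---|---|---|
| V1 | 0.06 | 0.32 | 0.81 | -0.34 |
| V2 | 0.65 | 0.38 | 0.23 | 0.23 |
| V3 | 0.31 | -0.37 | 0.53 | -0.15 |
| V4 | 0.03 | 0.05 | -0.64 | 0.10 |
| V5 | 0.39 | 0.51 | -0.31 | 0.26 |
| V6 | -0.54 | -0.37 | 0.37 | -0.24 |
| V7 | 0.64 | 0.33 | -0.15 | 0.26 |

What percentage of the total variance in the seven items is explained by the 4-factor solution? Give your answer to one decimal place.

SS loadings by factor: 1.3764, 0.8921, 1.6550, 0.3938; total = 4.3173.
Total variance with 7 standardized items is 7, so the solution explains 4.3173/7 = 0.6168 = 61.68%.

61.7%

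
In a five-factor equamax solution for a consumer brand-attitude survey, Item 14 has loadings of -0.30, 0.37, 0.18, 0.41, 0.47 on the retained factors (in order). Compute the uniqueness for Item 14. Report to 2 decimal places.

h² = (-0.30)² + 0.37² + 0.18² + 0.41² + 0.47² = 0.0900 + 0.1369 + 0.0324 + 0.1681 + 0.2209 = 0.6483
Uniqueness u² = 1 − h² = 1 − 0.6483 = 0.3517

0.35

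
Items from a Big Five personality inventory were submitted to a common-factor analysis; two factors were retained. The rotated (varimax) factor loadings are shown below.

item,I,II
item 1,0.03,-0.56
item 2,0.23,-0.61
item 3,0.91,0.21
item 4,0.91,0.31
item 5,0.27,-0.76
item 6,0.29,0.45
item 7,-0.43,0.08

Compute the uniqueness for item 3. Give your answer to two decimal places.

h² = 0.91² + 0.21² = 0.8281 + 0.0441 = 0.8722
Uniqueness u² = 1 − h² = 1 − 0.8722 = 0.1278

0.13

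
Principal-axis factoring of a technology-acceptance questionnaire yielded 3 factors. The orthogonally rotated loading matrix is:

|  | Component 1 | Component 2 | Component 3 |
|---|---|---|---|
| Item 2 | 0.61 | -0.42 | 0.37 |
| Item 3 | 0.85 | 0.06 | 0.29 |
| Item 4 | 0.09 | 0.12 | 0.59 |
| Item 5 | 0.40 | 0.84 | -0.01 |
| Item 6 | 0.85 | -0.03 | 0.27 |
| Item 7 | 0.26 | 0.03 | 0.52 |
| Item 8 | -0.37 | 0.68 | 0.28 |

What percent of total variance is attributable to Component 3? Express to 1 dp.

SS loadings for Component 3 = 0.37² + 0.29² + 0.59² + (-0.01)² + 0.27² + 0.52² + 0.28² = 0.9909
With 7 standardized items, total variance = 7. Proportion = 0.9909/7 = 0.1416 → 14.16%.

14.2%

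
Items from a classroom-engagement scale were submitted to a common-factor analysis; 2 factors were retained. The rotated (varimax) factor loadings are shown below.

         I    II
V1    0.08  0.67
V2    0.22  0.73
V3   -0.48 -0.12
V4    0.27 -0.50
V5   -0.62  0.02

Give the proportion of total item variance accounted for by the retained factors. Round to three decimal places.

SS loadings by factor: 0.7425, 1.2466; total = 1.9891.
Total variance with 5 standardized items is 5, so the solution explains 1.9891/5 = 0.3978.

0.398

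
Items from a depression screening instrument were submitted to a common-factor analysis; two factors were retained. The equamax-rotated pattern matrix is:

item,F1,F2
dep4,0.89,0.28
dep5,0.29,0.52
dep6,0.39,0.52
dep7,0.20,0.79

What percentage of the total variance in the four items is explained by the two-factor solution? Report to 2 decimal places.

Communalities: 0.8705, 0.3545, 0.4225, 0.6641; Σh² = 2.3116.
Total variance with 4 standardized items is 4, so the solution explains 2.3116/4 = 0.5779 = 57.79%.

57.79%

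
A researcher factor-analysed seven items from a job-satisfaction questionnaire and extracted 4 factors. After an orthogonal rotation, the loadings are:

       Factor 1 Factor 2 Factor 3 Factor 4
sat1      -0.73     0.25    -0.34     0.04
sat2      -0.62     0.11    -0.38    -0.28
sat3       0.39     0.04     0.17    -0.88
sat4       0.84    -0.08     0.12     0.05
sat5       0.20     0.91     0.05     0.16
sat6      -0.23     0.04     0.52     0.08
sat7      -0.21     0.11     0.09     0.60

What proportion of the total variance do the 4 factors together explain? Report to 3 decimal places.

0.667

SS loadings by factor: 1.9120, 0.9244, 0.5843, 1.2489; total = 4.6696.
Total variance with 7 standardized items is 7, so the solution explains 4.6696/7 = 0.6671.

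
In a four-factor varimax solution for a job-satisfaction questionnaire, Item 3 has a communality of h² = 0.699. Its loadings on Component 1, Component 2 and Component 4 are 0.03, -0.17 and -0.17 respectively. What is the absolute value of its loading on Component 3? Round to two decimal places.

0.80

Under orthogonal rotation h² = Σλ², so λ_Component 3² = h² − (0.0587) = 0.699 − 0.0587 = 0.6403.
|λ| = √0.6403 = 0.8002.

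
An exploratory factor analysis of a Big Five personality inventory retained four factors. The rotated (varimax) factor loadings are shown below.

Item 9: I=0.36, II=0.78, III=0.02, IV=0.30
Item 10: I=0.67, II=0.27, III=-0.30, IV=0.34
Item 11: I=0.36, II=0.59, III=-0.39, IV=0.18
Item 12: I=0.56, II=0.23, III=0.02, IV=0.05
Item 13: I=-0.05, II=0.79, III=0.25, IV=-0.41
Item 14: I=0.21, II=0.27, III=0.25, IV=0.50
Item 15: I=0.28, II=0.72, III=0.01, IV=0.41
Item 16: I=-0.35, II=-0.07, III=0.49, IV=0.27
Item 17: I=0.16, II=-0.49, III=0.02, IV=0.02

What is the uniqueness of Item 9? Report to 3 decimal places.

0.172

h² = 0.36² + 0.78² + 0.02² + 0.30² = 0.1296 + 0.6084 + 0.0004 + 0.0900 = 0.8284
Uniqueness u² = 1 − h² = 1 − 0.8284 = 0.1716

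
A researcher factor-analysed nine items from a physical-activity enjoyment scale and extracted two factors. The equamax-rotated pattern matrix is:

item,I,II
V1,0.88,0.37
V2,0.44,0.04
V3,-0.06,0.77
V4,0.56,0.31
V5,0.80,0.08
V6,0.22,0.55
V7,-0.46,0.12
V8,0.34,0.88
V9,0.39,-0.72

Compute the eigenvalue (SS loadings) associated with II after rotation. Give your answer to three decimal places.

2.444

SS loadings for II = 0.37² + 0.04² + 0.77² + 0.31² + 0.08² + 0.55² + 0.12² + 0.88² + (-0.72)² = 0.1369 + 0.0016 + 0.5929 + 0.0961 + 0.0064 + 0.3025 + 0.0144 + 0.7744 + 0.5184 = 2.4436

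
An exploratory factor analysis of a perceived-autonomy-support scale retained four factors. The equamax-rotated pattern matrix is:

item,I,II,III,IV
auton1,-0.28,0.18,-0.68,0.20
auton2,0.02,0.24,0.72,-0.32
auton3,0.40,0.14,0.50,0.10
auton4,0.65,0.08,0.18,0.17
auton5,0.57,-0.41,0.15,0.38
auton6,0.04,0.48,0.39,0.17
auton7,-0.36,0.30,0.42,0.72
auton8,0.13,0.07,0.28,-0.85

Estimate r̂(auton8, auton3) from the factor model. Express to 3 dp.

r̂ = Σ λ_i·λ_j across factors = (0.13)(0.40) + (0.07)(0.14) + (0.28)(0.50) + (-0.85)(0.10)
  = +0.0520 +0.0098 +0.1400 -0.0850 = 0.1168

0.117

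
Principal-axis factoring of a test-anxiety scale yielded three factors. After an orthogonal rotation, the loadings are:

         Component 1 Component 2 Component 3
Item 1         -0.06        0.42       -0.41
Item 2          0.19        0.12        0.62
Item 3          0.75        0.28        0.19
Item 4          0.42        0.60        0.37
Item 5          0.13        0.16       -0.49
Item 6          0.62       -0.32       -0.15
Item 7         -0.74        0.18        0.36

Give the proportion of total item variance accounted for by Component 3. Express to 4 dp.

SS loadings for Component 3 = (-0.41)² + 0.62² + 0.19² + 0.37² + (-0.49)² + (-0.15)² + 0.36² = 1.1177
Proportion of variance = 1.1177 / 7 = 0.1597.

0.1597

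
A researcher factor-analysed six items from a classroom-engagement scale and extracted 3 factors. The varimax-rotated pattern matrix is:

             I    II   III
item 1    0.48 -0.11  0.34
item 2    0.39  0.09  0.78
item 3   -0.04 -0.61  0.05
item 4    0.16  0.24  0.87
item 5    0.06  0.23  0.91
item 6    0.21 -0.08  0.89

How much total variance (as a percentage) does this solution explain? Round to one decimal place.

SS loadings by factor: 0.4574, 0.5092, 3.1036; total = 4.0702.
Total variance with 6 standardized items is 6, so the solution explains 4.0702/6 = 0.6784 = 67.84%.

67.8%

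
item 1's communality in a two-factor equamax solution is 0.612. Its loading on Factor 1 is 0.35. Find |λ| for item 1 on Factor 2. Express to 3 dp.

0.700

Under orthogonal rotation h² = Σλ², so λ_Factor 2² = h² − (0.1225) = 0.612 − 0.1225 = 0.4895.
|λ| = √0.4895 = 0.6996.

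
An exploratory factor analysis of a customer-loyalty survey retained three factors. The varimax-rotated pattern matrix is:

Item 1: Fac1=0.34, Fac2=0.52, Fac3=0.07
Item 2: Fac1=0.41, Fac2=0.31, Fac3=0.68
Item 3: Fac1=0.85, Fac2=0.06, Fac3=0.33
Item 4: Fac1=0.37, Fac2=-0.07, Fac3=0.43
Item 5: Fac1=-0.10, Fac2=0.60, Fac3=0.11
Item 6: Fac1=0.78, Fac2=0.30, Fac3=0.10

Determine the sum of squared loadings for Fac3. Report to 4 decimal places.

0.7832

SS loadings for Fac3 = 0.07² + 0.68² + 0.33² + 0.43² + 0.11² + 0.10² = 0.0049 + 0.4624 + 0.1089 + 0.1849 + 0.0121 + 0.0100 = 0.7832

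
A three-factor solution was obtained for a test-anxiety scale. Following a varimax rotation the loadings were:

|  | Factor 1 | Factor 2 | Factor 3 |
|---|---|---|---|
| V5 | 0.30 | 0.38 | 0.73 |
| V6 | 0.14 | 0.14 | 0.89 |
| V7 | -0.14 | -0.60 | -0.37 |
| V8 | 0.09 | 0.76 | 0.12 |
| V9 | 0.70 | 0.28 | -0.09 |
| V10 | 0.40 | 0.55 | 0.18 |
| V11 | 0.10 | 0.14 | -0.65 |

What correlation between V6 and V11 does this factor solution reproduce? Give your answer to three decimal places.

r̂ = Σ λ_i·λ_j across factors = (0.14)(0.10) + (0.14)(0.14) + (0.89)(-0.65)
  = +0.0140 +0.0196 -0.5785 = -0.5449

-0.545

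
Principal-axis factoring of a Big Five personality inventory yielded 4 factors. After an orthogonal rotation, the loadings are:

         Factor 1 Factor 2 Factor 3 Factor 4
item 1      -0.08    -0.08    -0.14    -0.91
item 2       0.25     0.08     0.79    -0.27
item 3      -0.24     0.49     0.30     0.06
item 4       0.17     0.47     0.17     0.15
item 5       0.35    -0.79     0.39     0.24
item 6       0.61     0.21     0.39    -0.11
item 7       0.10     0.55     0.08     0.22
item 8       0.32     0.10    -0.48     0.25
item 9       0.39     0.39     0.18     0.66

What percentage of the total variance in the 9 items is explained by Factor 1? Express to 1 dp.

10.2%

SS loadings for Factor 1 = (-0.08)² + 0.25² + (-0.24)² + 0.17² + 0.35² + 0.61² + 0.10² + 0.32² + 0.39² = 0.9145
With 9 standardized items, total variance = 9. Proportion = 0.9145/9 = 0.1016 → 10.16%.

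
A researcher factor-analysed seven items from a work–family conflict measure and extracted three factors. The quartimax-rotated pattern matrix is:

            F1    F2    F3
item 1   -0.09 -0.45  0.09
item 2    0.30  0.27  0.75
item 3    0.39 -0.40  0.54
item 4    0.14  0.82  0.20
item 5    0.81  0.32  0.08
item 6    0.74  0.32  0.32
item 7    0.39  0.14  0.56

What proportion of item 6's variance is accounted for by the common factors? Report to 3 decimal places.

h² = 0.74² + 0.32² + 0.32² = 0.5476 + 0.1024 + 0.1024 = 0.7524

0.752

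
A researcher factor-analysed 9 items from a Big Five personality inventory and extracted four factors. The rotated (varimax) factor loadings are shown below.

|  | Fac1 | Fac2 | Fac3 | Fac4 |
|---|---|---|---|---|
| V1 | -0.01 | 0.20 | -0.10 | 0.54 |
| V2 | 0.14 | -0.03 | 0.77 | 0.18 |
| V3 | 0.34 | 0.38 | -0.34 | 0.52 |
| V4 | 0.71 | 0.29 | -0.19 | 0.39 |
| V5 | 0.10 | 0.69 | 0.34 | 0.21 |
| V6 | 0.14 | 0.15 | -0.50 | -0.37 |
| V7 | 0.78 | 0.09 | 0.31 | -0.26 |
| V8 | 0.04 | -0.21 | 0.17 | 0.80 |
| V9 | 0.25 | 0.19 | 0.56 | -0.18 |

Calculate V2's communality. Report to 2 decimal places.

h² = 0.14² + (-0.03)² + 0.77² + 0.18² = 0.0196 + 0.0009 + 0.5929 + 0.0324 = 0.6458

0.65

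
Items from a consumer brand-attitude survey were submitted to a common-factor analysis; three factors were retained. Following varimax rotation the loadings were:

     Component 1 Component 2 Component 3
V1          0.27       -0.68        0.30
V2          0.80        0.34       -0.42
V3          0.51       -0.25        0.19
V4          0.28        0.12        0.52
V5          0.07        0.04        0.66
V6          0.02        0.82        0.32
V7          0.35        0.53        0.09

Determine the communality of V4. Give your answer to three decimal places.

h² = 0.28² + 0.12² + 0.52² = 0.0784 + 0.0144 + 0.2704 = 0.3632

0.363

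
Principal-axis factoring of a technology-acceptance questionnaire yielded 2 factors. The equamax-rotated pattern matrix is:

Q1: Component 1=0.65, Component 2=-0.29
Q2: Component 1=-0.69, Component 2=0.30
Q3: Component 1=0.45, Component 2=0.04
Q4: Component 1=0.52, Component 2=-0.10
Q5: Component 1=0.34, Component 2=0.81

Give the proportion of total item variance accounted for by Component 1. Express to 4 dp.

SS loadings for Component 1 = 0.65² + (-0.69)² + 0.45² + 0.52² + 0.34² = 1.4871
Proportion of variance = 1.4871 / 5 = 0.2974.

0.2974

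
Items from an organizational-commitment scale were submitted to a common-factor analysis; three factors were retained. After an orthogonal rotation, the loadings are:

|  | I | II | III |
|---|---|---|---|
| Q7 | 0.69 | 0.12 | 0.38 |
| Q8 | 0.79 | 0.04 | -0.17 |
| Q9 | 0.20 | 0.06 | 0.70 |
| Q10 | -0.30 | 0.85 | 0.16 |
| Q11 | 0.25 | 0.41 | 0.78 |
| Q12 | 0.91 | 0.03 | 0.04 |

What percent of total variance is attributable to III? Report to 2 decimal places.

SS loadings for III = 0.38² + (-0.17)² + 0.70² + 0.16² + 0.78² + 0.04² = 1.2989
With 6 standardized items, total variance = 6. Proportion = 1.2989/6 = 0.2165 → 21.65%.

21.65%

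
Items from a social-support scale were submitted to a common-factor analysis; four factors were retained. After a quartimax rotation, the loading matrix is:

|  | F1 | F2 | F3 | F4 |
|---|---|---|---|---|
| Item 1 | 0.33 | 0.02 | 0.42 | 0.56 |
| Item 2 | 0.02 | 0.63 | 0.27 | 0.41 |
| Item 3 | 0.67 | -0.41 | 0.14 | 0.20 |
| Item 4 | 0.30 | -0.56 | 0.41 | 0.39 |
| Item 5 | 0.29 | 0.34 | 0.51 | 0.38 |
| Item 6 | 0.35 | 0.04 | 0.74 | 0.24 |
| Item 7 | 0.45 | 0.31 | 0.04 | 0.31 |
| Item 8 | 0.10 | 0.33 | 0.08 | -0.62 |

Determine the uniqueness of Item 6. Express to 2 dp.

0.27

h² = 0.35² + 0.04² + 0.74² + 0.24² = 0.1225 + 0.0016 + 0.5476 + 0.0576 = 0.7293
Uniqueness u² = 1 − h² = 1 − 0.7293 = 0.2707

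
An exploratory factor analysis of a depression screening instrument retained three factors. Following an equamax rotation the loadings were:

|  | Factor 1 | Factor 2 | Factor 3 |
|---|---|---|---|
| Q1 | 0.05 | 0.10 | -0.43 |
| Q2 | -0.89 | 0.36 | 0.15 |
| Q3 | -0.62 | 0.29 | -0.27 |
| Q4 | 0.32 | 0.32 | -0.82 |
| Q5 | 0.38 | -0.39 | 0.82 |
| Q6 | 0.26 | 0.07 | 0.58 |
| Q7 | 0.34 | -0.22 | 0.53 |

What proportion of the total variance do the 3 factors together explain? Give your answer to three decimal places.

0.626

Communalities: 0.1974, 0.9442, 0.5414, 0.8772, 0.9689, 0.4089, 0.4449; Σh² = 4.3829.
Total variance with 7 standardized items is 7, so the solution explains 4.3829/7 = 0.6261.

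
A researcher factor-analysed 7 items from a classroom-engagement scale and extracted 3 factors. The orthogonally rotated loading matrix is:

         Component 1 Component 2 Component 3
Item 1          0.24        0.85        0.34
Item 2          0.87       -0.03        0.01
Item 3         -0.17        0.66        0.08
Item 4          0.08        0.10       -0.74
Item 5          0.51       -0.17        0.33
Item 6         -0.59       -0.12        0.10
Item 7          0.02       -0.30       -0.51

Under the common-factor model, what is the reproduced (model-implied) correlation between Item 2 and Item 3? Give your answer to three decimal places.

-0.167

r̂ = Σ λ_i·λ_j across factors = (0.87)(-0.17) + (-0.03)(0.66) + (0.01)(0.08)
  = -0.1479 -0.0198 +0.0008 = -0.1669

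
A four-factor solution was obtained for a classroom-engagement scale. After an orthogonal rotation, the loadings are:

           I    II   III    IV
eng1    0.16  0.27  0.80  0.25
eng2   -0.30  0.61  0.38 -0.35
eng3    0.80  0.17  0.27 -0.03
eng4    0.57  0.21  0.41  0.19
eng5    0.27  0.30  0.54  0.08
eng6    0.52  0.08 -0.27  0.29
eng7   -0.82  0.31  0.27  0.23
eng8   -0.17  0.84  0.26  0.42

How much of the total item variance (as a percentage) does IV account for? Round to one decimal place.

6.8%

SS loadings for IV = 0.25² + (-0.35)² + (-0.03)² + 0.19² + 0.08² + 0.29² + 0.23² + 0.42² = 0.5418
With 8 standardized items, total variance = 8. Proportion = 0.5418/8 = 0.0677 → 6.77%.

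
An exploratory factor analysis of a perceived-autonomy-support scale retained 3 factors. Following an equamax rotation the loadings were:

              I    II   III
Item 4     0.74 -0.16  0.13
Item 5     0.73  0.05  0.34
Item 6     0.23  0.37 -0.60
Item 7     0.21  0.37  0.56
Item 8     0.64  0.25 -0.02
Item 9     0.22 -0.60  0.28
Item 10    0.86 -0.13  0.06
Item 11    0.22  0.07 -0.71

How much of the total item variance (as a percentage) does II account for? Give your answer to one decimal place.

9.3%

SS loadings for II = (-0.16)² + 0.05² + 0.37² + 0.37² + 0.25² + (-0.60)² + (-0.13)² + 0.07² = 0.7462
With 8 standardized items, total variance = 8. Proportion = 0.7462/8 = 0.0933 → 9.33%.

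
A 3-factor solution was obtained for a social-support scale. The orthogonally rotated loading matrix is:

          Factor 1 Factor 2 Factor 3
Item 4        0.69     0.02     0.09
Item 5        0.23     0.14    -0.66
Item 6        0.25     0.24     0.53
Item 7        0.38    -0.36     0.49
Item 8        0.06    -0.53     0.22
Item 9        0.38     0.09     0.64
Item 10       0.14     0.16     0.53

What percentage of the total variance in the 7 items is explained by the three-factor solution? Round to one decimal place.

44.7%

Communalities: 0.4846, 0.5081, 0.4010, 0.5141, 0.3329, 0.5621, 0.3261; Σh² = 3.1289.
Total variance with 7 standardized items is 7, so the solution explains 3.1289/7 = 0.4470 = 44.70%.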